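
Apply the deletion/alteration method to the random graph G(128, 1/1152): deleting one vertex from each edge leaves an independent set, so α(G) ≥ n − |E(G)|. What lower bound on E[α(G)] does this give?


E[|E(G)|] = C(128, 2)·p = 8128 · (1/1152) = 127/18.
E[α(G)] ≥ n − E[|E(G)|] = 128 − 127/18 = 2177/18.
Numerically: ≈ 120.9444.
(This is only a lower bound; the true E[α(G)] may be larger.)

E[α(G)] ≥ 2177/18 ≈ 120.9444.


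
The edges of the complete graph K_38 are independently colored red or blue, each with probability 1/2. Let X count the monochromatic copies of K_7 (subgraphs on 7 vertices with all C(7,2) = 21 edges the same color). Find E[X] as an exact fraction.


Let X = Σ_S X_S over the C(38, 7) = 12620256 subsets S of size 7, where X_S = 1 if the K_7 on S is monochromatic.
For a fixed S, the K_7 on S has C(7, 2) = 21 edges. P[all 21 edges red] = (1/2)^21, and likewise for blue, so P[monochromatic] = 2·(1/2)^21 = 2^{1 − 21} = 1/1048576.
By linearity of expectation: E[X] = C(38, 7) · 2^{1 − 21} = 12620256 · 1/1048576 = 394383/32768.
Numerically: E[X] ≈ 12.035614.

E[X] = C(38,7)·2^(1−C(7,2)) = 394383/32768 ≈ 12.035614.


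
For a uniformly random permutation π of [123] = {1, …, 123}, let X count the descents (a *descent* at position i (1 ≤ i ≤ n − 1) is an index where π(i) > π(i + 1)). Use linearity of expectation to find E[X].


Write X = Σ X_I over i = 1, …, 122, with X_I the indicator of one descent.
There are 122 indicators.
For each fixed i, the pair (π(i), π(i+1)) is a uniformly random ordered pair of distinct values from {1, …, 123}; by symmetry P[π(i) > π(i+1)] = 1/2.
By linearity: E[X] = 122 · (1/2) = (123 − 1) · (1/2) = 61 ≈ 61.000000.

E[X] = 61 = 61.000000.


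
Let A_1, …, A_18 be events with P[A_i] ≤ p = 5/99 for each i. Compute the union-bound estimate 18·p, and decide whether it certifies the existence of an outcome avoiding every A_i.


Union bound: P[∪_{i=1}^{18} A_i] ≤ Σ_i P[A_i] ≤ 18·p = 18·(5/99) = 10/11.
Numerically: 10/11 ≈ 0.9090909.
Is 10/11 < 1? YES.
Since P[∪ A_i] ≤ 10/11 < 1, the complement has P[∩ A_i^c] ≥ 1 − 10/11 = 1/11 > 0, so some outcome avoids every A_i.

18·p = 10/11 ≈ 0.9090909; existence CERTIFIED by the union bound.


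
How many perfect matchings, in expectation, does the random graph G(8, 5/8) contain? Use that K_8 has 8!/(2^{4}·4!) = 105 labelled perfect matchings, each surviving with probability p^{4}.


K_8 has 8!/(2^{4}·4!) = 105 labelled perfect matchings.
For each such perfect matching H, let X_H = 1 if all 4 edges of H are present in G. Then P[X_H = 1] = p^{4} = (5/8)^{4} = 625/4096.
By linearity of expectation: E[X] = Σ_H E[X_H] = 105 · p^{4} = 105 · 625/4096 = 65625/4096.
Numerically: E[X] ≈ 16.02.

E[X] = 105 · (5/8)^{4} = 65625/4096 ≈ 16.02.


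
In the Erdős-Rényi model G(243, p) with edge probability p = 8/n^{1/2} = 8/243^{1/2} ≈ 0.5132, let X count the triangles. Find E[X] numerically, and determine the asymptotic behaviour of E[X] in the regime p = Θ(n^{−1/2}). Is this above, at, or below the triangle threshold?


Number of potential triangles: C(243, 3) = 2362041.
Each occurs with probability p³ ≈ (0.5132)³ ≈ 1.3516385e-01.
By linearity: E[X] = C(243, 3)·p³ ≈ 2362041 · 1.3516385e-01 ≈ 319262.55312.
Since α = 1/2 < 1, p = c/n^{1/2} ≫ 1/n is above the triangle threshold p ~ 1/n. Asymptotically E[X] ~ (c³/6)·n^{3(1−α)} = (8³/6)·n^{1.5} → ∞; triangles are abundant w.h.p.

E[X] ≈ 319262.55312; in regime p = Θ(1/n^{1/2}) E[X] diverges (above the triangle threshold p ~ 1/n).


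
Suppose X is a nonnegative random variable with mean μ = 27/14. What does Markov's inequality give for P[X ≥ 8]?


μ = E[X] = 27/14, a = 8.
Markov: P[X ≥ 8] ≤ μ/a = (27/14)/8 = 27/112.
Numerically: ≈ 0.24107.
(Since a = 8 > μ = 1.92857, the bound 27/112 is < 1 and informative.)

P[X ≥ 8] ≤ 27/112 ≈ 0.24107.


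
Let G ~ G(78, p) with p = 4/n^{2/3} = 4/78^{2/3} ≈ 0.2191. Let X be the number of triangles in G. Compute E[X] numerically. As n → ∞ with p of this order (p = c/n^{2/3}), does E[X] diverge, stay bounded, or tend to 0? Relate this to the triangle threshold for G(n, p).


Number of potential triangles: C(78, 3) = 76076.
Each occurs with probability p³ ≈ (0.2191)³ ≈ 1.051940e-02.
By linearity: E[X] = C(78, 3)·p³ ≈ 76076 · 1.051940e-02 ≈ 800.2735.
Since α = 2/3 < 1, p = c/n^{2/3} ≫ 1/n is above the triangle threshold p ~ 1/n. Asymptotically E[X] ~ (c³/6)·n^{3(1−α)} = (4³/6)·n^{1} → ∞; triangles are abundant w.h.p.

E[X] ≈ 800.2735; in regime p = Θ(1/n^{2/3}) E[X] diverges (above the triangle threshold p ~ 1/n).


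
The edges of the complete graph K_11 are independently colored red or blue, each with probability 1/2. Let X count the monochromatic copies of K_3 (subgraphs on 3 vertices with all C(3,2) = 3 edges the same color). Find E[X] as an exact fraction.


Let X = Σ_S X_S over the C(11, 3) = 165 subsets S of size 3, where X_S = 1 if the K_3 on S is monochromatic.
For a fixed S, the K_3 on S has C(3, 2) = 3 edges. P[all 3 edges red] = (1/2)^3, and likewise for blue, so P[monochromatic] = 2·(1/2)^3 = 2^{1 − 3} = 1/4.
By linearity of expectation: E[X] = C(11, 3) · 2^{1 − 3} = 165 · 1/4 = 165/4.
Numerically: E[X] ≈ 41.2500.

E[X] = C(11,3)·2^(1−C(3,2)) = 165/4 ≈ 41.2500.


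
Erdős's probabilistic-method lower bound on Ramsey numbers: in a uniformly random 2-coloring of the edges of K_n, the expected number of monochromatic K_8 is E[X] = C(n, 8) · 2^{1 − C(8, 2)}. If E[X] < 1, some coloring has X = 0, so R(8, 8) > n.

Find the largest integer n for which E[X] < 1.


We need C(n, 8) · 2^{1 − 28} < 1, i.e. C(n, 8) < 2^{28 − 1} = 134217728.
Check values of n near the boundary:
  n = 40: C(40, 8) = 76904685; 76904685 < 134217728? YES
  n = 41: C(41, 8) = 95548245; 95548245 < 134217728? YES
  n = 42: C(42, 8) = 118030185; 118030185 < 134217728? YES
  n = 43: C(43, 8) = 145008513; 145008513 < 134217728? NO
The largest n with C(n, 8) < 134217728 is n = 42 (where E[X] = 118030185/134217728 ≈ 0.879). Hence R(8, 8) > 42, i.e. R(8, 8) ≥ 43.

Largest n = 42; hence R(8, 8) > 42.


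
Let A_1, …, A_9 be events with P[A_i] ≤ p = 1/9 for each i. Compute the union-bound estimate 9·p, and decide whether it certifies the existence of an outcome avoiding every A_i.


Union bound: P[∪_{i=1}^{9} A_i] ≤ Σ_i P[A_i] ≤ 9·p = 9·(1/9) = 1.
Numerically: 1 ≈ 1.0000000.
Is 1 < 1? NO.
Since the bound 1 is ≥ 1, the union bound is uninformative here; it does NOT by itself certify existence.

9·p = 1 ≈ 1.0000000; existence NOT certified by the union bound.


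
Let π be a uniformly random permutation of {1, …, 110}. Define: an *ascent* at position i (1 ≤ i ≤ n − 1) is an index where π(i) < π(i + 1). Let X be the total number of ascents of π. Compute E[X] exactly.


Write X = Σ X_I over i = 1, …, 109, with X_I the indicator of one ascent.
There are 109 indicators.
For each fixed i, the pair (π(i), π(i+1)) is a uniformly random ordered pair of distinct values from {1, …, 110}; by symmetry P[π(i) < π(i+1)] = 1/2.
By linearity: E[X] = 109 · (1/2) = (110 − 1) · (1/2) = 109/2 ≈ 54.50000.

E[X] = 109/2 = 54.50000.


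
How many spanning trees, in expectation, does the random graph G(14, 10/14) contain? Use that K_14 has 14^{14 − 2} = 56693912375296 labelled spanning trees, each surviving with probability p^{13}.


K_14 has 14^{14 − 2} = 56693912375296 labelled spanning trees.
For each such spanning tree H, let X_H = 1 if all 13 edges of H are present in G. Then P[X_H = 1] = p^{13} = (5/7)^{13} = 1220703125/96889010407.
By linearity of expectation: E[X] = Σ_H E[X_H] = 56693912375296 · p^{13} = 56693912375296 · 1220703125/96889010407 = 5000000000000/7.
Numerically: E[X] ≈ 7.1429e+11.

E[X] = 56693912375296 · (5/7)^{13} = 5000000000000/7 ≈ 7.1429e+11.


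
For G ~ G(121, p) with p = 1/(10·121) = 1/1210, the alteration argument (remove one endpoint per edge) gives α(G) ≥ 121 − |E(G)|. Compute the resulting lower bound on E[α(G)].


E[|E(G)|] = C(121, 2)·p = 7260 · (1/1210) = 6.
E[α(G)] ≥ n − E[|E(G)|] = 121 − 6 = 115.
Numerically: ≈ 115.000.
(This is only a lower bound; the true E[α(G)] may be larger.)

E[α(G)] ≥ 115 ≈ 115.000.


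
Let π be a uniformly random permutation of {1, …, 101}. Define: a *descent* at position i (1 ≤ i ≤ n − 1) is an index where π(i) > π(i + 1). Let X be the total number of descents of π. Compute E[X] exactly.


Write X = Σ X_I over i = 1, …, 100, with X_I the indicator of one descent.
There are 100 indicators.
For each fixed i, the pair (π(i), π(i+1)) is a uniformly random ordered pair of distinct values from {1, …, 101}; by symmetry P[π(i) > π(i+1)] = 1/2.
By linearity: E[X] = 100 · (1/2) = (101 − 1) · (1/2) = 50 ≈ 50.000000.

E[X] = 50 = 50.000000.


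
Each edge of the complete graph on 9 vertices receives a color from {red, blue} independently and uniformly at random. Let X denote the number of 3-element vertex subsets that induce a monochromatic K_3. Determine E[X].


Let X = Σ_S X_S over the C(9, 3) = 84 subsets S of size 3, where X_S = 1 if the K_3 on S is monochromatic.
For a fixed S, the K_3 on S has C(3, 2) = 3 edges. P[all 3 edges red] = (1/2)^3, and likewise for blue, so P[monochromatic] = 2·(1/2)^3 = 2^{1 − 3} = 1/4.
Summing: E[X] = C(9, 3) · 2^{1 − 3} = 84 · 1/4 = 21.
Numerically: E[X] ≈ 21.000.

E[X] = C(9,3)·2^(1−C(3,2)) = 21 ≈ 21.000.


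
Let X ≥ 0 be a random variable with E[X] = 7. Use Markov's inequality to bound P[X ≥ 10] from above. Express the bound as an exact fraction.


μ = E[X] = 7, a = 10.
Markov: P[X ≥ 10] ≤ μ/a = (7)/10 = 7/10.
Numerically: ≈ 0.700000.
(Since a = 10 > μ = 7.000000, the bound 7/10 is < 1 and informative.)

P[X ≥ 10] ≤ 7/10 ≈ 0.700000.


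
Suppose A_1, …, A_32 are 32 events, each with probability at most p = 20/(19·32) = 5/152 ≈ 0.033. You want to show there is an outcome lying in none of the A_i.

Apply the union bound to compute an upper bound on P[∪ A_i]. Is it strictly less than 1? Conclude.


Union bound: P[∪_{i=1}^{32} A_i] ≤ Σ_i P[A_i] ≤ 32·p = 32·(5/152) = 20/19.
Numerically: 20/19 ≈ 1.053.
Is 20/19 < 1? NO.
Since the bound 20/19 is ≥ 1, the union bound is uninformative here; it does NOT by itself certify existence.

32·p = 20/19 ≈ 1.053; existence NOT certified by the union bound.


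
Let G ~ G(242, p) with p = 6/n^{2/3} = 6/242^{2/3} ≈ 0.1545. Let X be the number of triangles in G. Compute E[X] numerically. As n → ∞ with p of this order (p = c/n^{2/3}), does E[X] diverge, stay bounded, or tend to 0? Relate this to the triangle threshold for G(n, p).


Number of potential triangles: C(242, 3) = 2332880.
Each occurs with probability p³ ≈ (0.1545)³ ≈ 3.688273e-03.
By linearity: E[X] = C(242, 3)·p³ ≈ 2332880 · 3.688273e-03 ≈ 8604.2975.
Since α = 2/3 < 1, p = c/n^{2/3} ≫ 1/n is above the triangle threshold p ~ 1/n. Asymptotically E[X] ~ (c³/6)·n^{3(1−α)} = (6³/6)·n^{1} → ∞; triangles are abundant w.h.p.

E[X] ≈ 8604.2975; in regime p = Θ(1/n^{2/3}) E[X] diverges (above the triangle threshold p ~ 1/n).


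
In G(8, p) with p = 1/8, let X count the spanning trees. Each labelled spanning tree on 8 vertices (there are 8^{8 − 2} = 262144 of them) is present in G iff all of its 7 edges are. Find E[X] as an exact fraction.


K_8 has 8^{8 − 2} = 262144 labelled spanning trees.
For each such spanning tree H, let X_H = 1 if all 7 edges of H are present in G. Then P[X_H = 1] = p^{7} = (1/8)^{7} = 1/2097152.
By linearity of expectation: E[X] = Σ_H E[X_H] = 262144 · p^{7} = 262144 · 1/2097152 = 1/8.
Numerically: E[X] ≈ 0.125.

E[X] = 262144 · (1/8)^{7} = 1/8 ≈ 0.125.


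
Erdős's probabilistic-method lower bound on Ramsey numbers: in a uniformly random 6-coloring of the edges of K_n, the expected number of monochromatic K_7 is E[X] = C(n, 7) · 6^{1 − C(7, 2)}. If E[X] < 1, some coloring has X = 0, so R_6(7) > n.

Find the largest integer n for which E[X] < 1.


We need C(n, 7) · 6^{1 − 21} < 1, i.e. C(n, 7) < 6^{21 − 1} = 3656158440062976.
Check values of n near the boundary:
  n = 562: C(562, 7) = 3384017972944752; 3384017972944752 < 3656158440062976? YES
  n = 563: C(563, 7) = 3426622515769596; 3426622515769596 < 3656158440062976? YES
  n = 564: C(564, 7) = 3469685994423792; 3469685994423792 < 3656158440062976? YES
  n = 565: C(565, 7) = 3513212521235560; 3513212521235560 < 3656158440062976? YES
  n = 566: C(566, 7) = 3557206237959440; 3557206237959440 < 3656158440062976? YES
  n = 567: C(567, 7) = 3601671315933933; 3601671315933933 < 3656158440062976? YES
  n = 568: C(568, 7) = 3646611956239704; 3646611956239704 < 3656158440062976? YES
  n = 569: C(569, 7) = 3692032389858348; 3692032389858348 < 3656158440062976? NO
  n = 570: C(570, 7) = 3737936877831720; 3737936877831720 < 3656158440062976? NO
The largest n with C(n, 7) < 3656158440062976 is n = 568 (where E[X] = 16882462760369/16926659444736 ≈ 0.9973889). Hence R_6(7) > 568, i.e. R_6(7) ≥ 569.

Largest n = 568; hence R_6(7) > 568.


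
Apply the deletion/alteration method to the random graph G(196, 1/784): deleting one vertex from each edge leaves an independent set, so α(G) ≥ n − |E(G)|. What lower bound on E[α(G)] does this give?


E[|E(G)|] = C(196, 2)·p = 19110 · (1/784) = 195/8.
E[α(G)] ≥ n − E[|E(G)|] = 196 − 195/8 = 1373/8.
Numerically: ≈ 171.625000.
(This is only a lower bound; the true E[α(G)] may be larger.)

E[α(G)] ≥ 1373/8 ≈ 171.625000.


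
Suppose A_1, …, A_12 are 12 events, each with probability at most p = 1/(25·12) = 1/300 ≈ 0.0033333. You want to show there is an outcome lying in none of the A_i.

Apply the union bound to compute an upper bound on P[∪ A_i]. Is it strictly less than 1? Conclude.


Union bound: P[∪_{i=1}^{12} A_i] ≤ Σ_i P[A_i] ≤ 12·p = 12·(1/300) = 1/25.
Numerically: 1/25 ≈ 0.0400000.
Is 1/25 < 1? YES.
Since P[∪ A_i] ≤ 1/25 < 1, the complement has P[∩ A_i^c] ≥ 1 − 1/25 = 24/25 > 0, so some outcome avoids every A_i.

12·p = 1/25 ≈ 0.0400000; existence CERTIFIED by the union bound.


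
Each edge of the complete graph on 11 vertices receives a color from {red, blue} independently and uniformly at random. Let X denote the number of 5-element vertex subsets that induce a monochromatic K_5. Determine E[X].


Let X = Σ_S X_S over the C(11, 5) = 462 subsets S of size 5, where X_S = 1 if the K_5 on S is monochromatic.
For a fixed S, the K_5 on S has C(5, 2) = 10 edges. P[all 10 edges red] = (1/2)^10, and likewise for blue, so P[monochromatic] = 2·(1/2)^10 = 2^{1 − 10} = 1/512.
Summing: E[X] = C(11, 5) · 2^{1 − 10} = 462 · 1/512 = 231/256.
Numerically: E[X] ≈ 0.9023.

E[X] = C(11,5)·2^(1−C(5,2)) = 231/256 ≈ 0.9023.


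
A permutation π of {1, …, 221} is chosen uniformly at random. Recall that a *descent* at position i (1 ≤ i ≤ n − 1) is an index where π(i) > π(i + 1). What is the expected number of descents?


Write X = Σ X_I over i = 1, …, 220, with X_I the indicator of one descent.
There are 220 indicators.
For each fixed i, the pair (π(i), π(i+1)) is a uniformly random ordered pair of distinct values from {1, …, 221}; by symmetry P[π(i) > π(i+1)] = 1/2.
By linearity: E[X] = 220 · (1/2) = (221 − 1) · (1/2) = 110 ≈ 110.000000.

E[X] = 110 = 110.000000.


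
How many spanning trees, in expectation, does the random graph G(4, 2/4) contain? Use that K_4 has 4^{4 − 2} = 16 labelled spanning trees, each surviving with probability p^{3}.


K_4 has 4^{4 − 2} = 16 labelled spanning trees.
For each such spanning tree H, let X_H = 1 if all 3 edges of H are present in G. Then P[X_H = 1] = p^{3} = (1/2)^{3} = 1/8.
By linearity of expectation: E[X] = Σ_H E[X_H] = 16 · p^{3} = 16 · 1/8 = 2.
Numerically: E[X] ≈ 2.

E[X] = 16 · (1/2)^{3} = 2 ≈ 2.


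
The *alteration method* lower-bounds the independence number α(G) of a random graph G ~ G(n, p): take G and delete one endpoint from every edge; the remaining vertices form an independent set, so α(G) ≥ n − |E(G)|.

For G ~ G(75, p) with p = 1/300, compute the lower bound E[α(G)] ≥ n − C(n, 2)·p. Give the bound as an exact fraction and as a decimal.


E[|E(G)|] = C(75, 2)·p = 2775 · (1/300) = 37/4.
E[α(G)] ≥ n − E[|E(G)|] = 75 − 37/4 = 263/4.
Numerically: ≈ 65.7500.
(This is only a lower bound; the true E[α(G)] may be larger.)

E[α(G)] ≥ 263/4 ≈ 65.7500.


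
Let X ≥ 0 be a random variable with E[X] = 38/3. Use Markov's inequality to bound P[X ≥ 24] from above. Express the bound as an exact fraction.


μ = E[X] = 38/3, a = 24.
Markov: P[X ≥ 24] ≤ μ/a = (38/3)/24 = 19/36.
Numerically: ≈ 0.528.
(Since a = 24 > μ = 12.667, the bound 19/36 is < 1 and informative.)

P[X ≥ 24] ≤ 19/36 ≈ 0.528.


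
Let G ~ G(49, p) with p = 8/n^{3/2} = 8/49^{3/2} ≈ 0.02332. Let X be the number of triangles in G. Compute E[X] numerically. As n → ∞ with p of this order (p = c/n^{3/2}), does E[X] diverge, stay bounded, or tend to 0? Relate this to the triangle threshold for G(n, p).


Number of potential triangles: C(49, 3) = 18424.
Each occurs with probability p³ ≈ (0.02332)³ ≈ 1.268784e-05.
By linearity: E[X] = C(49, 3)·p³ ≈ 18424 · 1.268784e-05 ≈ 0.2338.
Since α = 3/2 > 1, p = c/n^{3/2} = o(1/n) is below the triangle threshold p ~ 1/n. Asymptotically E[X] ~ (c³/6)·n^{3(1−α)} = (8³/6)·n^{-1.5} → 0, so by Markov's inequality G has no triangles w.h.p.

E[X] ≈ 0.2338; in regime p = Θ(1/n^{3/2}) E[X] tends to 0 (below the triangle threshold p ~ 1/n).


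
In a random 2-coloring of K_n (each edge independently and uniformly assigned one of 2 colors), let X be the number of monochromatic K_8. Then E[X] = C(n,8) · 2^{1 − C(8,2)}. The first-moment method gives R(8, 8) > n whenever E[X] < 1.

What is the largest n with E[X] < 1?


We need C(n, 8) · 2^{1 − 28} < 1, i.e. C(n, 8) < 2^{28 − 1} = 134217728.
Check values of n near the boundary:
  n = 37: C(37, 8) = 38608020; 38608020 < 134217728? YES
  n = 38: C(38, 8) = 48903492; 48903492 < 134217728? YES
  n = 39: C(39, 8) = 61523748; 61523748 < 134217728? YES
  n = 40: C(40, 8) = 76904685; 76904685 < 134217728? YES
  n = 41: C(41, 8) = 95548245; 95548245 < 134217728? YES
  n = 42: C(42, 8) = 118030185; 118030185 < 134217728? YES
  n = 43: C(43, 8) = 145008513; 145008513 < 134217728? NO
  n = 44: C(44, 8) = 177232627; 177232627 < 134217728? NO
  n = 45: C(45, 8) = 215553195; 215553195 < 134217728? NO
The largest n with C(n, 8) < 134217728 is n = 42 (where E[X] = 118030185/134217728 ≈ 0.8793934). Hence R(8, 8) > 42, i.e. R(8, 8) ≥ 43.

Largest n = 42; hence R(8, 8) > 42.


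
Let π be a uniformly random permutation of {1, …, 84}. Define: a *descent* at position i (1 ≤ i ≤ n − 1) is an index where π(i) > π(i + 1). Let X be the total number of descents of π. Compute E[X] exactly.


Write X = Σ X_I over i = 1, …, 83, with X_I the indicator of one descent.
There are 83 indicators.
For each fixed i, the pair (π(i), π(i+1)) is a uniformly random ordered pair of distinct values from {1, …, 84}; by symmetry P[π(i) > π(i+1)] = 1/2.
By linearity: E[X] = 83 · (1/2) = (84 − 1) · (1/2) = 83/2 ≈ 41.500000.

E[X] = 83/2 = 41.500000.


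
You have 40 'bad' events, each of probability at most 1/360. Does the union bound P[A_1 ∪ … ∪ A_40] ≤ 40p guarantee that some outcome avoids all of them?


Union bound: P[∪_{i=1}^{40} A_i] ≤ Σ_i P[A_i] ≤ 40·p = 40·(1/360) = 1/9.
Numerically: 1/9 ≈ 0.1111111.
Is 1/9 < 1? YES.
Since P[∪ A_i] ≤ 1/9 < 1, the complement has P[∩ A_i^c] ≥ 1 − 1/9 = 8/9 > 0, so some outcome avoids every A_i.

40·p = 1/9 ≈ 0.1111111; existence CERTIFIED by the union bound.


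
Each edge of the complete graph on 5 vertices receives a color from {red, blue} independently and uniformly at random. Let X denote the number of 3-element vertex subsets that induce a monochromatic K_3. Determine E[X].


Let X = Σ_S X_S over the C(5, 3) = 10 subsets S of size 3, where X_S = 1 if the K_3 on S is monochromatic.
For a fixed S, the K_3 on S has C(3, 2) = 3 edges. P[all 3 edges red] = (1/2)^3, and likewise for blue, so P[monochromatic] = 2·(1/2)^3 = 2^{1 − 3} = 1/4.
Summing: E[X] = C(5, 3) · 2^{1 − 3} = 10 · 1/4 = 5/2.
Numerically: E[X] ≈ 2.50000.

E[X] = C(5,3)·2^(1−C(3,2)) = 5/2 ≈ 2.50000.


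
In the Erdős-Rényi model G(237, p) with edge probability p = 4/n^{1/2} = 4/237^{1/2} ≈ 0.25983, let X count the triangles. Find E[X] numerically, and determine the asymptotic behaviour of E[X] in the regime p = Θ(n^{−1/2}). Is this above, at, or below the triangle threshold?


Number of potential triangles: C(237, 3) = 2190670.
Each occurs with probability p³ ≈ (0.25983)³ ≈ 1.7541125e-02.
By linearity: E[X] = C(237, 3)·p³ ≈ 2190670 · 1.7541125e-02 ≈ 38426.81733.
Since α = 1/2 < 1, p = c/n^{1/2} ≫ 1/n is above the triangle threshold p ~ 1/n. Asymptotically E[X] ~ (c³/6)·n^{3(1−α)} = (4³/6)·n^{1.5} → ∞; triangles are abundant w.h.p.

E[X] ≈ 38426.81733; in regime p = Θ(1/n^{1/2}) E[X] diverges (above the triangle threshold p ~ 1/n).


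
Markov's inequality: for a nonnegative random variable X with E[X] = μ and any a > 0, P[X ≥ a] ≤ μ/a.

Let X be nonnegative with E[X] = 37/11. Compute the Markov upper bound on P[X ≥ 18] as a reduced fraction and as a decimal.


μ = E[X] = 37/11, a = 18.
Markov: P[X ≥ 18] ≤ μ/a = (37/11)/18 = 37/198.
Numerically: ≈ 0.18687.
(Since a = 18 > μ = 3.36364, the bound 37/198 is < 1 and informative.)

P[X ≥ 18] ≤ 37/198 ≈ 0.18687.


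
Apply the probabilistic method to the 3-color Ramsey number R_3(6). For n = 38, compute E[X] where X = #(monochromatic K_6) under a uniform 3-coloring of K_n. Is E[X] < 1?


E[X] = C(38, 6) · 3^{1 − 15} = 2760681 · 3^{−14} = 2760681/4782969.
As a reduced fraction: E[X] = 920227/1594323 ≈ 0.5772.
Is E[X] < 1? YES.
Since E[X] < 1, there exists a 3-coloring of K_{38} with no monochromatic K_6; hence R_3(6) > 38.

E[X] = 920227/1594323 ≈ 0.5772; E[X] < 1, so R_3(6) > 38.


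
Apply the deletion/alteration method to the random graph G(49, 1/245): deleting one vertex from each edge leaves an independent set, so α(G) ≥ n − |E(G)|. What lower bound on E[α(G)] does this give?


E[|E(G)|] = C(49, 2)·p = 1176 · (1/245) = 24/5.
E[α(G)] ≥ n − E[|E(G)|] = 49 − 24/5 = 221/5.
Numerically: ≈ 44.200.
(This is only a lower bound; the true E[α(G)] may be larger.)

E[α(G)] ≥ 221/5 ≈ 44.200.


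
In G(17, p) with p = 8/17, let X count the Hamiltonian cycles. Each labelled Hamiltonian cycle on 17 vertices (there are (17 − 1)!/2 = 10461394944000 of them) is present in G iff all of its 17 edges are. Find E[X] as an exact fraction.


K_17 has (17 − 1)!/2 = 10461394944000 labelled Hamiltonian cycles.
For each such Hamiltonian cycle H, let X_H = 1 if all 17 edges of H are present in G. Then P[X_H = 1] = p^{17} = (8/17)^{17} = 2251799813685248/827240261886336764177.
Summing the indicators: E[X] = Σ_H E[X_H] = 10461394944000 · p^{17} = 10461394944000 · 2251799813685248/827240261886336764177 = 23556967185786995434586112000/827240261886336764177.
Numerically: E[X] ≈ 2.8477e+07.

E[X] = 10461394944000 · (8/17)^{17} = 23556967185786995434586112000/827240261886336764177 ≈ 2.8477e+07.


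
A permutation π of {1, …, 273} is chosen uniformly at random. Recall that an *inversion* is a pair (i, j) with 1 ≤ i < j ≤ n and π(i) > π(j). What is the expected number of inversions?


Write X = Σ X_I over the C(273, 2) = 37128 pairs i < j, with X_I the indicator of one inversion.
There are 37128 indicators.
For each fixed pair i < j, the values π(i) and π(j) are two distinct elements of {1, …, 273} in uniformly random order; by symmetry P[π(i) > π(j)] = 1/2.
By linearity: E[X] = 37128 · (1/2) = C(273, 2) · (1/2) = 37128/2 = 18564 ≈ 18564.0000.

E[X] = 18564 = 18564.0000.


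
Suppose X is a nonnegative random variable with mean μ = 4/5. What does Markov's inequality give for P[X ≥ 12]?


μ = E[X] = 4/5, a = 12.
Markov: P[X ≥ 12] ≤ μ/a = (4/5)/12 = 1/15.
Numerically: ≈ 0.066667.
(Since a = 12 > μ = 0.800000, the bound 1/15 is < 1 and informative.)

P[X ≥ 12] ≤ 1/15 ≈ 0.066667.


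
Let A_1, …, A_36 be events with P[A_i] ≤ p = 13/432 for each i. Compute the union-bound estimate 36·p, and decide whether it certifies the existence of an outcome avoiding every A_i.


Union bound: P[∪_{i=1}^{36} A_i] ≤ Σ_i P[A_i] ≤ 36·p = 36·(13/432) = 13/12.
Numerically: 13/12 ≈ 1.083333.
Is 13/12 < 1? NO.
Since the bound 13/12 is ≥ 1, the union bound is uninformative here; it does NOT by itself certify existence.

36·p = 13/12 ≈ 1.083333; existence NOT certified by the union bound.


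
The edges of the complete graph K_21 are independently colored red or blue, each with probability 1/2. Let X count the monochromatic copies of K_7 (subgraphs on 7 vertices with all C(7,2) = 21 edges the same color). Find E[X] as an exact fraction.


Let X = Σ_S X_S over the C(21, 7) = 116280 subsets S of size 7, where X_S = 1 if the K_7 on S is monochromatic.
For a fixed S, the K_7 on S has C(7, 2) = 21 edges. P[all 21 edges red] = (1/2)^21, and likewise for blue, so P[monochromatic] = 2·(1/2)^21 = 2^{1 − 21} = 1/1048576.
By linearity of expectation: E[X] = C(21, 7) · 2^{1 − 21} = 116280 · 1/1048576 = 14535/131072.
Numerically: E[X] ≈ 0.1109.

E[X] = C(21,7)·2^(1−C(7,2)) = 14535/131072 ≈ 0.1109.


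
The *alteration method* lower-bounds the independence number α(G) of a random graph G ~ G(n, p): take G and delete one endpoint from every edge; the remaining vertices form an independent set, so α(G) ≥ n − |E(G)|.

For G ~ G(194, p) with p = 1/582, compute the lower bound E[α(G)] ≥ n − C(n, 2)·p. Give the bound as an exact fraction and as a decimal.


E[|E(G)|] = C(194, 2)·p = 18721 · (1/582) = 193/6.
E[α(G)] ≥ n − E[|E(G)|] = 194 − 193/6 = 971/6.
Numerically: ≈ 161.83333.
(This is only a lower bound; the true E[α(G)] may be larger.)

E[α(G)] ≥ 971/6 ≈ 161.83333.


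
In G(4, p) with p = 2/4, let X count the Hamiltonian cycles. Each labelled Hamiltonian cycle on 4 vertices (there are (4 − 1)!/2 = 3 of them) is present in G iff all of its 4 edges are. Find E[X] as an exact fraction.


K_4 has (4 − 1)!/2 = 3 labelled Hamiltonian cycles.
For each such Hamiltonian cycle H, let X_H = 1 if all 4 edges of H are present in G. Then P[X_H = 1] = p^{4} = (1/2)^{4} = 1/16.
Summing the indicators: E[X] = Σ_H E[X_H] = 3 · p^{4} = 3 · 1/16 = 3/16.
Numerically: E[X] ≈ 0.1875.

E[X] = 3 · (1/2)^{4} = 3/16 ≈ 0.1875.


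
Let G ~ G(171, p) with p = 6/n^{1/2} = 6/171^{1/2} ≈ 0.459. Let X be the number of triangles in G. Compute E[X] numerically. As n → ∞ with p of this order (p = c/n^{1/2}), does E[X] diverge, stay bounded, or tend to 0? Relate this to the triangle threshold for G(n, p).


Number of potential triangles: C(171, 3) = 818805.
Each occurs with probability p³ ≈ (0.459)³ ≈ 9.65961e-02.
By linearity: E[X] = C(171, 3)·p³ ≈ 818805 · 9.65961e-02 ≈ 79093.368.
Since α = 1/2 < 1, p = c/n^{1/2} ≫ 1/n is above the triangle threshold p ~ 1/n. Asymptotically E[X] ~ (c³/6)·n^{3(1−α)} = (6³/6)·n^{1.5} → ∞; triangles are abundant w.h.p.

E[X] ≈ 79093.368; in regime p = Θ(1/n^{1/2}) E[X] diverges (above the triangle threshold p ~ 1/n).


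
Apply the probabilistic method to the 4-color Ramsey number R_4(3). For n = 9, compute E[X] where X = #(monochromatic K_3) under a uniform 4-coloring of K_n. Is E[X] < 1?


E[X] = C(9, 3) · 4^{1 − 3} = 84 · 4^{−2} = 84/16.
As a reduced fraction: E[X] = 21/4 ≈ 5.250.
Is E[X] < 1? NO.
Since E[X] ≥ 1, the first-moment bound is inconclusive at n = 9; it does NOT by itself certify R_4(3) > 9.

E[X] = 21/4 ≈ 5.250; E[X] ≥ 1; first-moment method inconclusive here.


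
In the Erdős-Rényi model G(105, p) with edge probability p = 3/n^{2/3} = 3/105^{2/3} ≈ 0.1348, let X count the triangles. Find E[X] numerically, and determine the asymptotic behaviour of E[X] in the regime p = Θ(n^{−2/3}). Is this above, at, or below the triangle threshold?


Number of potential triangles: C(105, 3) = 187460.
Each occurs with probability p³ ≈ (0.1348)³ ≈ 2.448980e-03.
By linearity: E[X] = C(105, 3)·p³ ≈ 187460 · 2.448980e-03 ≈ 459.0857.
Since α = 2/3 < 1, p = c/n^{2/3} ≫ 1/n is above the triangle threshold p ~ 1/n. Asymptotically E[X] ~ (c³/6)·n^{3(1−α)} = (3³/6)·n^{1} → ∞; triangles are abundant w.h.p.

E[X] ≈ 459.0857; in regime p = Θ(1/n^{2/3}) E[X] diverges (above the triangle threshold p ~ 1/n).


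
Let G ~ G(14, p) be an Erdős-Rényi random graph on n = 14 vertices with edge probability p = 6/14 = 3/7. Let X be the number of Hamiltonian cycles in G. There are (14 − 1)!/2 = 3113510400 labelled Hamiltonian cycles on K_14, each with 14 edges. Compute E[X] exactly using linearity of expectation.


K_14 has (14 − 1)!/2 = 3113510400 labelled Hamiltonian cycles.
For each such Hamiltonian cycle H, let X_H = 1 if all 14 edges of H are present in G. Then P[X_H = 1] = p^{14} = (3/7)^{14} = 4782969/678223072849.
Summing the indicators: E[X] = Σ_H E[X_H] = 3113510400 · p^{14} = 3113510400 · 4782969/678223072849 = 2127403389196800/96889010407.
Numerically: E[X] ≈ 21957.

E[X] = 3113510400 · (3/7)^{14} = 2127403389196800/96889010407 ≈ 21957.


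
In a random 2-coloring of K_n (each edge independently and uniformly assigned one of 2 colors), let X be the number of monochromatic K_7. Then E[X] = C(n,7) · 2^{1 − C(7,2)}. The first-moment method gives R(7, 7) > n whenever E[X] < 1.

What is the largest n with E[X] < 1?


We need C(n, 7) · 2^{1 − 21} < 1, i.e. C(n, 7) < 2^{21 − 1} = 1048576.
Check values of n near the boundary:
  n = 21: C(21, 7) = 116280; 116280 < 1048576? YES
  n = 22: C(22, 7) = 170544; 170544 < 1048576? YES
  n = 23: C(23, 7) = 245157; 245157 < 1048576? YES
  n = 24: C(24, 7) = 346104; 346104 < 1048576? YES
  n = 25: C(25, 7) = 480700; 480700 < 1048576? YES
  n = 26: C(26, 7) = 657800; 657800 < 1048576? YES
  n = 27: C(27, 7) = 888030; 888030 < 1048576? YES
  n = 28: C(28, 7) = 1184040; 1184040 < 1048576? NO
  n = 29: C(29, 7) = 1560780; 1560780 < 1048576? NO
  n = 30: C(30, 7) = 2035800; 2035800 < 1048576? NO
The largest n with C(n, 7) < 1048576 is n = 27 (where E[X] = 444015/524288 ≈ 0.846891). Hence R(7, 7) > 27, i.e. R(7, 7) ≥ 28.

Largest n = 27; hence R(7, 7) > 27.


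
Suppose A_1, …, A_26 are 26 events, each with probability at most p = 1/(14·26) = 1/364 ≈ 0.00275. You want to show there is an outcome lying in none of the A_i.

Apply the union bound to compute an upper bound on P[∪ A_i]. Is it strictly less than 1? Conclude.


Union bound: P[∪_{i=1}^{26} A_i] ≤ Σ_i P[A_i] ≤ 26·p = 26·(1/364) = 1/14.
Numerically: 1/14 ≈ 0.07143.
Is 1/14 < 1? YES.
Since P[∪ A_i] ≤ 1/14 < 1, the complement has P[∩ A_i^c] ≥ 1 − 1/14 = 13/14 > 0, so some outcome avoids every A_i.

26·p = 1/14 ≈ 0.07143; existence CERTIFIED by the union bound.


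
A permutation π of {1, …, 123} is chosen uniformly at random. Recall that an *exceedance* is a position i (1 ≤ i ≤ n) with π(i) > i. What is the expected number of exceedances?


Write X = Σ_{i=1}^{123} X_i, where X_i = 1_{π(i) > i}.
For each fixed i, π(i) is uniform over {1, …, 123} (marginal of a uniform permutation), so P[π(i) > i] = (n − i)/n. Summing: Σ_{i=1}^{123} (n − i)/n = (0 + 1 + … + 122)/123 = 123(123 − 1)/(2·123) = (123 − 1)/2.
Hence E[X] = Σ_{i=1}^{123} (123 − i)/123 = 61 ≈ 61.00000.

E[X] = 61 = 61.00000.


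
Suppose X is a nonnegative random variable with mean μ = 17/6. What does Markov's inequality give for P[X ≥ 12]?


μ = E[X] = 17/6, a = 12.
Markov: P[X ≥ 12] ≤ μ/a = (17/6)/12 = 17/72.
Numerically: ≈ 0.236.
(Since a = 12 > μ = 2.833, the bound 17/72 is < 1 and informative.)

P[X ≥ 12] ≤ 17/72 ≈ 0.236.


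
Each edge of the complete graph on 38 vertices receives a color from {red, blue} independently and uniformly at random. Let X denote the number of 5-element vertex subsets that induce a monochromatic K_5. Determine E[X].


Let X = Σ_S X_S over the C(38, 5) = 501942 subsets S of size 5, where X_S = 1 if the K_5 on S is monochromatic.
For a fixed S, the K_5 on S has C(5, 2) = 10 edges. P[all 10 edges red] = (1/2)^10, and likewise for blue, so P[monochromatic] = 2·(1/2)^10 = 2^{1 − 10} = 1/512.
Summing: E[X] = C(38, 5) · 2^{1 − 10} = 501942 · 1/512 = 250971/256.
Numerically: E[X] ≈ 980.355469.

E[X] = C(38,5)·2^(1−C(5,2)) = 250971/256 ≈ 980.355469.


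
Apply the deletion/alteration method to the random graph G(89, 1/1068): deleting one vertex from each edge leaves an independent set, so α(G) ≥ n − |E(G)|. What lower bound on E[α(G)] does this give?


E[|E(G)|] = C(89, 2)·p = 3916 · (1/1068) = 11/3.
E[α(G)] ≥ n − E[|E(G)|] = 89 − 11/3 = 256/3.
Numerically: ≈ 85.3333.
(This is only a lower bound; the true E[α(G)] may be larger.)

E[α(G)] ≥ 256/3 ≈ 85.3333.


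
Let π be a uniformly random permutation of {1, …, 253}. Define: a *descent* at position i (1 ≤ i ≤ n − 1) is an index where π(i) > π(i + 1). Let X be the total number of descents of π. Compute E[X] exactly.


Write X = Σ X_I over i = 1, …, 252, with X_I the indicator of one descent.
There are 252 indicators.
For each fixed i, the pair (π(i), π(i+1)) is a uniformly random ordered pair of distinct values from {1, …, 253}; by symmetry P[π(i) > π(i+1)] = 1/2.
By linearity: E[X] = 252 · (1/2) = (253 − 1) · (1/2) = 126 ≈ 126.00000.

E[X] = 126 = 126.00000.


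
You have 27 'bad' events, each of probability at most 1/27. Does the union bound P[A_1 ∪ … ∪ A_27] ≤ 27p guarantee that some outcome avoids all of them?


Union bound: P[∪_{i=1}^{27} A_i] ≤ Σ_i P[A_i] ≤ 27·p = 27·(1/27) = 1.
Numerically: 1 ≈ 1.000000.
Is 1 < 1? NO.
Since the bound 1 is ≥ 1, the union bound is uninformative here; it does NOT by itself certify existence.

27·p = 1 ≈ 1.000000; existence NOT certified by the union bound.


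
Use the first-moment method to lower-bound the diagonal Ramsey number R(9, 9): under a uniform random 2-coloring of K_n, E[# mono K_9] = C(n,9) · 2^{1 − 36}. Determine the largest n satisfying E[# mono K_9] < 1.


We need C(n, 9) · 2^{1 − 36} < 1, i.e. C(n, 9) < 2^{36 − 1} = 34359738368.
Check values of n near the boundary:
  n = 62: C(62, 9) = 20286591270; 20286591270 < 34359738368? YES
  n = 63: C(63, 9) = 23667689815; 23667689815 < 34359738368? YES
  n = 64: C(64, 9) = 27540584512; 27540584512 < 34359738368? YES
  n = 65: C(65, 9) = 31966749880; 31966749880 < 34359738368? YES
  n = 66: C(66, 9) = 37014131440; 37014131440 < 34359738368? NO
The largest n with C(n, 9) < 34359738368 is n = 65 (where E[X] = 3995843735/4294967296 ≈ 0.930355). Hence R(9, 9) > 65, i.e. R(9, 9) ≥ 66.

Largest n = 65; hence R(9, 9) > 65.


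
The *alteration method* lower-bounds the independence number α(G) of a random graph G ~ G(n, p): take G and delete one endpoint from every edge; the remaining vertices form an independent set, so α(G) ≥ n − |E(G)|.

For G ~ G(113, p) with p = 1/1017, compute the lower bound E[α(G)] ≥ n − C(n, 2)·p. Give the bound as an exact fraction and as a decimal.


E[|E(G)|] = C(113, 2)·p = 6328 · (1/1017) = 56/9.
E[α(G)] ≥ n − E[|E(G)|] = 113 − 56/9 = 961/9.
Numerically: ≈ 106.777778.
(This is only a lower bound; the true E[α(G)] may be larger.)

E[α(G)] ≥ 961/9 ≈ 106.777778.


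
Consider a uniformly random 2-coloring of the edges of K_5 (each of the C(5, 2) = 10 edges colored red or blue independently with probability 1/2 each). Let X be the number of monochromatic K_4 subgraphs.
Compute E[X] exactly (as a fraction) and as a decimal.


Let X = Σ_S X_S over the C(5, 4) = 5 subsets S of size 4, where X_S = 1 if the K_4 on S is monochromatic.
For a fixed S, the K_4 on S has C(4, 2) = 6 edges. P[all 6 edges red] = (1/2)^6, and likewise for blue, so P[monochromatic] = 2·(1/2)^6 = 2^{1 − 6} = 1/32.
By linearity of expectation: E[X] = C(5, 4) · 2^{1 − 6} = 5 · 1/32 = 5/32.
Numerically: E[X] ≈ 0.1562.

E[X] = C(5,4)·2^(1−C(4,2)) = 5/32 ≈ 0.1562.


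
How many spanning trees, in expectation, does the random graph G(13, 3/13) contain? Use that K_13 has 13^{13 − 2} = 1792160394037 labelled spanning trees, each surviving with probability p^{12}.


K_13 has 13^{13 − 2} = 1792160394037 labelled spanning trees.
For each such spanning tree H, let X_H = 1 if all 12 edges of H are present in G. Then P[X_H = 1] = p^{12} = (3/13)^{12} = 531441/23298085122481.
Summing the indicators: E[X] = Σ_H E[X_H] = 1792160394037 · p^{12} = 1792160394037 · 531441/23298085122481 = 531441/13.
Numerically: E[X] ≈ 4.09e+04.

E[X] = 1792160394037 · (3/13)^{12} = 531441/13 ≈ 4.09e+04.


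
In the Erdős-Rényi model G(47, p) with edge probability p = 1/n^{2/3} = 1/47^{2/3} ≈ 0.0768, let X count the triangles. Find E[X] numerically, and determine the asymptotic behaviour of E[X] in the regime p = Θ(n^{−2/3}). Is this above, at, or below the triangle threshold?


Number of potential triangles: C(47, 3) = 16215.
Each occurs with probability p³ ≈ (0.0768)³ ≈ 4.52694e-04.
By linearity: E[X] = C(47, 3)·p³ ≈ 16215 · 4.52694e-04 ≈ 7.340.
Since α = 2/3 < 1, p = c/n^{2/3} ≫ 1/n is above the triangle threshold p ~ 1/n. Asymptotically E[X] ~ (c³/6)·n^{3(1−α)} = (1³/6)·n^{1} → ∞; triangles are abundant w.h.p.

E[X] ≈ 7.340; in regime p = Θ(1/n^{2/3}) E[X] diverges (above the triangle threshold p ~ 1/n).


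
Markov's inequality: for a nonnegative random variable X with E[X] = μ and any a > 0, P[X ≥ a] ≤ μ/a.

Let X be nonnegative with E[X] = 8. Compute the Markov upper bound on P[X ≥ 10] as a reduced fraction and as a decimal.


μ = E[X] = 8, a = 10.
Markov: P[X ≥ 10] ≤ μ/a = (8)/10 = 4/5.
Numerically: ≈ 0.80000.
(Since a = 10 > μ = 8.00000, the bound 4/5 is < 1 and informative.)

P[X ≥ 10] ≤ 4/5 ≈ 0.80000.


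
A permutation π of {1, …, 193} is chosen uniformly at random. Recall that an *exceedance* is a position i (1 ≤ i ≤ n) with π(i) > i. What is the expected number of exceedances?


Write X = Σ_{i=1}^{193} X_i, where X_i = 1_{π(i) > i}.
For each fixed i, π(i) is uniform over {1, …, 193} (marginal of a uniform permutation), so P[π(i) > i] = (n − i)/n. Summing: Σ_{i=1}^{193} (n − i)/n = (0 + 1 + … + 192)/193 = 193(193 − 1)/(2·193) = (193 − 1)/2.
Hence E[X] = Σ_{i=1}^{193} (193 − i)/193 = 96 ≈ 96.000000.

E[X] = 96 = 96.000000.


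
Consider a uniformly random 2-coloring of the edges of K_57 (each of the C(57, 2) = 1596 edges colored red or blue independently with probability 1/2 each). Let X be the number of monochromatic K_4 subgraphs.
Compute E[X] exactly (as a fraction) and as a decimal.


Let X = Σ_S X_S over the C(57, 4) = 395010 subsets S of size 4, where X_S = 1 if the K_4 on S is monochromatic.
For a fixed S, the K_4 on S has C(4, 2) = 6 edges. P[all 6 edges red] = (1/2)^6, and likewise for blue, so P[monochromatic] = 2·(1/2)^6 = 2^{1 − 6} = 1/32.
By linearity of expectation: E[X] = C(57, 4) · 2^{1 − 6} = 395010 · 1/32 = 197505/16.
Numerically: E[X] ≈ 12344.062.

E[X] = C(57,4)·2^(1−C(4,2)) = 197505/16 ≈ 12344.062.


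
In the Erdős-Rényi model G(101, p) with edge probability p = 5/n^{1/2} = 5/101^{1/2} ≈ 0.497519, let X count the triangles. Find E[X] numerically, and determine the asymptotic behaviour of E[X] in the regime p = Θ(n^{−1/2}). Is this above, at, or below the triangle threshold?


Number of potential triangles: C(101, 3) = 166650.
Each occurs with probability p³ ≈ (0.497519)³ ≈ 1.23148167e-01.
By linearity: E[X] = C(101, 3)·p³ ≈ 166650 · 1.23148167e-01 ≈ 20522.642048.
Since α = 1/2 < 1, p = c/n^{1/2} ≫ 1/n is above the triangle threshold p ~ 1/n. Asymptotically E[X] ~ (c³/6)·n^{3(1−α)} = (5³/6)·n^{1.5} → ∞; triangles are abundant w.h.p.

E[X] ≈ 20522.642048; in regime p = Θ(1/n^{1/2}) E[X] diverges (above the triangle threshold p ~ 1/n).
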